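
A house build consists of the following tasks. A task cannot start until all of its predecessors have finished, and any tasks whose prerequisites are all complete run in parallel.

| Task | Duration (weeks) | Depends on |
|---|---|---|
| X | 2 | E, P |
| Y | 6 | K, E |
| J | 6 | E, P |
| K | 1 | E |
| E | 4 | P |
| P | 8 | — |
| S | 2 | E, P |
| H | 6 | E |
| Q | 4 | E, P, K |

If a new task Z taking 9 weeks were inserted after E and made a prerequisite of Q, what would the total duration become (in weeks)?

25

Originally the plan takes 19 weeks.
With Z inserted, Q now waits for max(E, P, K, Z).
New critical path: P→E→Z→Q = 8+4+9+4 = 25 ⇒ 25 weeks.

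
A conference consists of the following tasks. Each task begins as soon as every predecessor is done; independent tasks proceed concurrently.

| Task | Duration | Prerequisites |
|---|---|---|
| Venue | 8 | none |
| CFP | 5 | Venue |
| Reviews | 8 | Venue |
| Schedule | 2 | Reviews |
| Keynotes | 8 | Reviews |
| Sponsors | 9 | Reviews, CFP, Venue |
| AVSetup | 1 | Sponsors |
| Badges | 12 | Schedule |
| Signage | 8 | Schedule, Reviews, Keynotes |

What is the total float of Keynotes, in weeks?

Venue→Reviews→Keynotes→Signage = 8+8+8+8 = 32 sets the makespan at 32 weeks.
Keynotes finishes as early as 24 and must finish by 24.
So Keynotes can slip 24 − 24 = 0 weeks.

0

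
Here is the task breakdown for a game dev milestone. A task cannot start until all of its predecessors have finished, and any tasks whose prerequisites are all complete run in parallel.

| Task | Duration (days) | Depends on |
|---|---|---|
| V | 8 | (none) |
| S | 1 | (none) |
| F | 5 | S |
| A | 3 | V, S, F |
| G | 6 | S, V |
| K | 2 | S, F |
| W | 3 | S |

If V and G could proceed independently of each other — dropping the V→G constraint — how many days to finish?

Original critical path: V→G = 8+6 = 14 ⇒ 14 days.
Without V→G, G's earliest start moves from 8 to 1.
New critical path: V→A = 8+3 = 11 ⇒ 11 days.

11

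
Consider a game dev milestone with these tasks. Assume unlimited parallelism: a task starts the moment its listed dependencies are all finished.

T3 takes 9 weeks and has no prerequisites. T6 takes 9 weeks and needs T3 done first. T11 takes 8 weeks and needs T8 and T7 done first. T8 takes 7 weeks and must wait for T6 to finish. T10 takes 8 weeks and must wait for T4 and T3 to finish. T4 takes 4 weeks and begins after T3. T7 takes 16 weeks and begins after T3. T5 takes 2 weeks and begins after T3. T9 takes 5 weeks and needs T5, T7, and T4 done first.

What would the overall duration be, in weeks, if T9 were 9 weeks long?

34

The binding path is T3→T6→T8→T11 = 9+9+7+8 = 33; finish at 33 weeks.
T9 is off the critical path — its longest chain is 30 weeks, giving 3 of slack.
Now T3→T7→T9 = 9+16+9 = 34 is longest, so the finish becomes 34 weeks.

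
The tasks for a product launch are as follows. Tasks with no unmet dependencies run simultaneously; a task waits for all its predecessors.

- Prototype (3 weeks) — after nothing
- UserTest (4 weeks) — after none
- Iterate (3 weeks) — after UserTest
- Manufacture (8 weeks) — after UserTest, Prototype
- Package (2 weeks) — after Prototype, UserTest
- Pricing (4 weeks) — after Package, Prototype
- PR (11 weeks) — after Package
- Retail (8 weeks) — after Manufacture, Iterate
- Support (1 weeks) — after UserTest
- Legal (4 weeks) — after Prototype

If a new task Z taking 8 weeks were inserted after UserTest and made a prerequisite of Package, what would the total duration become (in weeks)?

25

Originally the plan takes 20 weeks.
With Z inserted, Package now waits for max(Prototype, UserTest, Z).
New critical path: UserTest→Z→Package→PR = 4+8+2+11 = 25 ⇒ 25 weeks.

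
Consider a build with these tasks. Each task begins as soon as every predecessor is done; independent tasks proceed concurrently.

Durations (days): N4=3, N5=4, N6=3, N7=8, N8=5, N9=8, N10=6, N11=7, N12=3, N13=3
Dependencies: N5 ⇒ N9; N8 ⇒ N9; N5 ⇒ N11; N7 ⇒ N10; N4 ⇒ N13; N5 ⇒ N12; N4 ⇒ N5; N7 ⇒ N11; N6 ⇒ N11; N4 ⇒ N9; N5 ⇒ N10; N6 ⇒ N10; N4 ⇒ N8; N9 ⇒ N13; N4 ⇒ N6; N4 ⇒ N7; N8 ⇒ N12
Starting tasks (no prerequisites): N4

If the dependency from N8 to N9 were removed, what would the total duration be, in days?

18

Before: longest chain N4→N8→N9→N13 = 3+5+8+3 = 19, finish 19.
Without N8→N9, N9's earliest start moves from 8 to 7.
After: N4→N5→N9→N13 = 3+4+8+3 = 18 → 18 days.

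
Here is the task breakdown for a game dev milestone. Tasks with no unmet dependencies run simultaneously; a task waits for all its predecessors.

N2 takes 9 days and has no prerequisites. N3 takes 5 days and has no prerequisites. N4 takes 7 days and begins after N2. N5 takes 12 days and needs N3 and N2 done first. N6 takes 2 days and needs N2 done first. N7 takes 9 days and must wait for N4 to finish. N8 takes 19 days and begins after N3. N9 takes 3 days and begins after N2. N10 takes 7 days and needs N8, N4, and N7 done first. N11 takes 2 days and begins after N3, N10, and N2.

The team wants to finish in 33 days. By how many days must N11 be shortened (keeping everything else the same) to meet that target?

Current finish: 34 days; target: 33.
N11 is on every critical path, so each day cut from N11 cuts the finish by one (this holds down to a finish of 33).
Need 34 − 33 = 1 day off N11 → N11 becomes 1 day, finish becomes 33.

1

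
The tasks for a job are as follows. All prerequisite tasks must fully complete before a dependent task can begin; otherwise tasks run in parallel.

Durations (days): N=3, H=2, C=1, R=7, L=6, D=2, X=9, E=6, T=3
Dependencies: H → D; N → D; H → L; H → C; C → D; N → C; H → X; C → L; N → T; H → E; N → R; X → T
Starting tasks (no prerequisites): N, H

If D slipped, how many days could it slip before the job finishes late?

Critical path: H→X→T = 2+9+3 = 14, so the finish is 14 days.
The longest chain containing D totals 6 days.
So D can slip 14 − 6 = 8 days.

8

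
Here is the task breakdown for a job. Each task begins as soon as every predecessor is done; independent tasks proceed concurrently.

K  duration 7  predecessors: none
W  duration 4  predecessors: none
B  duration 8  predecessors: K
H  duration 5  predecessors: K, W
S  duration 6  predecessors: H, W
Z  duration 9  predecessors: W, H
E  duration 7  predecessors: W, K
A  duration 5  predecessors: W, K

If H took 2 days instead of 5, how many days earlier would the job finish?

Actual critical path: K→H→Z = 7+5+9 = 21 ⇒ 21 days.
H is on the critical path; changing it to 2 makes that path 18 days.
That remains the longest chain; total 18 days.
Change in finish: 18 − 21 = -3 days.

3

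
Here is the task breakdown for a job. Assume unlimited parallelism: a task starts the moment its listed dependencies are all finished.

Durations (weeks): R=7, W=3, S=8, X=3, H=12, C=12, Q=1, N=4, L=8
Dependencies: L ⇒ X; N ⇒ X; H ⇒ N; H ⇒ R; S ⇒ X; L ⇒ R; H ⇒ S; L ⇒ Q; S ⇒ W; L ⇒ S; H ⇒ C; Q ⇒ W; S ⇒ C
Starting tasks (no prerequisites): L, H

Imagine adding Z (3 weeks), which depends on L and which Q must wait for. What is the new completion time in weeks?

Originally the job takes 32 weeks.
With Z inserted, Q now waits for max(L, Z).
New critical path: H→S→C = 12+8+12 = 32 ⇒ 32 weeks.

32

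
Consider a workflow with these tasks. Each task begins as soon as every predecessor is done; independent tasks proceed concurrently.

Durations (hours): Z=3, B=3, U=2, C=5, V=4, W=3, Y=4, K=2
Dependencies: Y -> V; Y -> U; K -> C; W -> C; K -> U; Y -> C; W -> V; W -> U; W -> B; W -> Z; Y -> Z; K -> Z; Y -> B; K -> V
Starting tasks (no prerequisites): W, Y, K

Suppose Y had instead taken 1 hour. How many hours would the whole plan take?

8

Critical path before the change: Y→C = 4+5 = 9 giving 9 hours.
Y is on the critical path; changing it to 1 makes that path 6 hours.
The binding chain switches to W→C = 3+5 = 8; finish 8 hours.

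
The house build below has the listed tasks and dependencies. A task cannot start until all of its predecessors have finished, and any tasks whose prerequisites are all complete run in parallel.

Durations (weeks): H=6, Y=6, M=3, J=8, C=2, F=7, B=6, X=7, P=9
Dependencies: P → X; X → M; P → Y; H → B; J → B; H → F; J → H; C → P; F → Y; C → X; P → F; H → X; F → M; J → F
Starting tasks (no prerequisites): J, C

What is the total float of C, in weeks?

Critical path: J→H→F→Y = 8+6+7+6 = 27, so the finish is 27 weeks.
The longest chain containing C totals 24 weeks.
So C can slip 5 − 2 = 3 weeks.

3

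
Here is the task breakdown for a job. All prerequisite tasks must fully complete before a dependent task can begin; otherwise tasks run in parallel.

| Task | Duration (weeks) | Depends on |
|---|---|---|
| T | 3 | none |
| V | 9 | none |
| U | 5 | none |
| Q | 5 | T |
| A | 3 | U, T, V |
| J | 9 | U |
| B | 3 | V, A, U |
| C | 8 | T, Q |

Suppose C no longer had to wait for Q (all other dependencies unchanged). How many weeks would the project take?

Original critical path: T→Q→C = 3+5+8 = 16 ⇒ 16 weeks.
Without Q→C, C's earliest start moves from 8 to 3.
New critical path: V→A→B = 9+3+3 = 15 ⇒ 15 weeks.

15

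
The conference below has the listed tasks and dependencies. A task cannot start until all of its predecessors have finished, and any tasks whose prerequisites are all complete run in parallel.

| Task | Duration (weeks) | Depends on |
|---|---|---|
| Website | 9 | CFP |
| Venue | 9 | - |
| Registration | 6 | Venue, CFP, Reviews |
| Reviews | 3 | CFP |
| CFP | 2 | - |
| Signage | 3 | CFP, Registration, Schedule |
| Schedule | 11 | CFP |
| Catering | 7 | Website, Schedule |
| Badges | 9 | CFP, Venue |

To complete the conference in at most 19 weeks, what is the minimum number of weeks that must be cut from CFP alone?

Current finish: 20 weeks; target: 19.
CFP is on every critical path, so each week cut from CFP cuts the finish by one (this holds down to a finish of 19).
Need 20 − 19 = 1 week off CFP → CFP becomes 1 week, finish becomes 19.

1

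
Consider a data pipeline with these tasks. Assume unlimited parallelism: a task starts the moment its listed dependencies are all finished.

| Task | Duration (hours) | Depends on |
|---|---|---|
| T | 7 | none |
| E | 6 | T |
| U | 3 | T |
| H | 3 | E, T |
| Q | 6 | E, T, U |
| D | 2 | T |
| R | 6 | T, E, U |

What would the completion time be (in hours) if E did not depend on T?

16

Before: longest chain T→E→Q = 7+6+6 = 19, finish 19.
Without T→E, E's earliest start moves from 7 to 0.
The longest chain is now T→U→Q = 7+3+6 = 16, so the job takes 16 hours.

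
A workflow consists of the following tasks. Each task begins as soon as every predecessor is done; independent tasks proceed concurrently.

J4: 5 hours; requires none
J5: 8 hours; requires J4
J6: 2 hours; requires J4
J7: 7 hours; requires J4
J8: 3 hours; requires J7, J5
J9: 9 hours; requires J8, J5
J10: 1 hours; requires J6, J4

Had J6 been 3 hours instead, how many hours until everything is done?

25

Critical path before the change: J4→J5→J8→J9 = 5+8+3+9 = 25 giving 25 hours.
J6 is off the critical path — its longest chain is 8 hours, giving 17 of slack.
The critical path is still J4→J5→J8→J9; finish is now 25 hours.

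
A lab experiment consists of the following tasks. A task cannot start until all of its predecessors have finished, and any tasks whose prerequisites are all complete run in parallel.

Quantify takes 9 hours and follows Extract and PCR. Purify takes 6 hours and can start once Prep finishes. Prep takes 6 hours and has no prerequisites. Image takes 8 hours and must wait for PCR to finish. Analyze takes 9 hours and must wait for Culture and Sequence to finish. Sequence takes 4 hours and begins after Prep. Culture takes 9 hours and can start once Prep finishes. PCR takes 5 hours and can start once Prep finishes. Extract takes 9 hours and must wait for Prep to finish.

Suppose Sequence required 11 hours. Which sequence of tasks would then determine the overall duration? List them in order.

Prep, Sequence, Analyze

The binding path is Prep→Culture→Analyze = 6+9+9 = 24; finish at 24 hours.
Sequence is off the critical path — its longest chain is 19 hours, giving 5 of slack.
Now Prep→Sequence→Analyze = 6+11+9 = 26 is longest, so the finish becomes 26 hours.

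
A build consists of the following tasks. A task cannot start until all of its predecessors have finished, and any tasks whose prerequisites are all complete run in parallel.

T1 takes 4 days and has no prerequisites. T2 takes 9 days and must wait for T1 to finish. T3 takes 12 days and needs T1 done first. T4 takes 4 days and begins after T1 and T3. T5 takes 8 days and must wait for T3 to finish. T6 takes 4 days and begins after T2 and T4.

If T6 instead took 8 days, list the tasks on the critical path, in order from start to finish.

T1, T3, T4, T6

The binding path is T1→T3→T4→T6 = 4+12+4+4 = 24; finish at 24 days.
T6 is on the critical path; changing it to 8 makes that path 28 days.
The critical path is still T1→T3→T4→T6; finish is now 28 days.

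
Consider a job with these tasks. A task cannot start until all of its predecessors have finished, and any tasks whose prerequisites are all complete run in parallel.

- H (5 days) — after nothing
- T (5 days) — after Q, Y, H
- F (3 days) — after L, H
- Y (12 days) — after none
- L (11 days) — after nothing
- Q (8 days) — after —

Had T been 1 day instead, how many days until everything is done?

As given, the longest chain is Y→T = 12+5 = 17, so the finish is 17 days.
T is on the critical path; changing it to 1 makes that path 13 days.
Now L→F = 11+3 = 14 is longest, so the finish becomes 14 days.

14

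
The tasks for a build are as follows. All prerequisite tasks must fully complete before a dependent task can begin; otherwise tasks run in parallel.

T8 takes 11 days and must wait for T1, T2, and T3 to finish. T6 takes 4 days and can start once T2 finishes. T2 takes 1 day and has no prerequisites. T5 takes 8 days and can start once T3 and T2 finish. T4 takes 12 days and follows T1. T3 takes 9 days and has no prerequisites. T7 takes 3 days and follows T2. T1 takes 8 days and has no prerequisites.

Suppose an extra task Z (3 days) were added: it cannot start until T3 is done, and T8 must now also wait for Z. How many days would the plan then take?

23

Originally the plan takes 20 days.
With Z inserted, T8 now waits for max(T1, T2, T3, Z).
New critical path: T3→Z→T8 = 9+3+11 = 23 ⇒ 23 days.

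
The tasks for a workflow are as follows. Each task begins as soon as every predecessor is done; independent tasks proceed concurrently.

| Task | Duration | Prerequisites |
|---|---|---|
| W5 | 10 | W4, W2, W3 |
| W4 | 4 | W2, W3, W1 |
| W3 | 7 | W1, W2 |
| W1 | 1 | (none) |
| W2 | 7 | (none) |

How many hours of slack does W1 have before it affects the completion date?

Critical path: W2→W3→W4→W5 = 7+7+4+10 = 28, so the finish is 28 hours.
W1 finishes as early as 1 and must finish by 7.
Slack of W1 = 6 − 0 = 6 hours.

6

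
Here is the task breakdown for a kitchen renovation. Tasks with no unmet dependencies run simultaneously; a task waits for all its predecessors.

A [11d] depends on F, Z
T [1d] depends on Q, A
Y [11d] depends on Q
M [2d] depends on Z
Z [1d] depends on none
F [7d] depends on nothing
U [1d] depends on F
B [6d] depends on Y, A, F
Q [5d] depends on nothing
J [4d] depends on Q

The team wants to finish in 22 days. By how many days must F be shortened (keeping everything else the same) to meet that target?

Current finish: 24 days; target: 22.
F is on every critical path, so each day cut from F cuts the finish by one (this holds down to a finish of 22).
Need 24 − 22 = 2 days off F → F becomes 5 days, finish becomes 22.

2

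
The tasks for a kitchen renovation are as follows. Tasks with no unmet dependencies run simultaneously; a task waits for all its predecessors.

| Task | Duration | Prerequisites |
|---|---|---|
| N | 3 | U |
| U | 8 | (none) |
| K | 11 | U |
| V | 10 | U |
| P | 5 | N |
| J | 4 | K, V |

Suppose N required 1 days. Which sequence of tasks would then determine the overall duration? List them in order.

U, K, J

Critical path before the change: U→K→J = 8+11+4 = 23 giving 23 days.
The longest path through N is only 16 days, so N has float 7.
That remains the longest chain; total 23 days.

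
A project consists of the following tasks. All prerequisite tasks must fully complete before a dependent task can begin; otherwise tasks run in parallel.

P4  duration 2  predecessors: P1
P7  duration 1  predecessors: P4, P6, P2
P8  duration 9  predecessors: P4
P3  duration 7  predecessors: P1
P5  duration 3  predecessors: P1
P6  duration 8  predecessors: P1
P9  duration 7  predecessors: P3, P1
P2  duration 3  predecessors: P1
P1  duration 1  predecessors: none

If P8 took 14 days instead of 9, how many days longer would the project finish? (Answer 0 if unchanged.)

As given, the longest chain is P1→P3→P9 = 1+7+7 = 15, so the finish is 15 days.
P8 has 3 days of float (longest path through it is 12).
New critical path: P1→P4→P8 = 1+2+14 = 17 ⇒ 17 days.
Change in finish: 17 − 15 = +2 days.

2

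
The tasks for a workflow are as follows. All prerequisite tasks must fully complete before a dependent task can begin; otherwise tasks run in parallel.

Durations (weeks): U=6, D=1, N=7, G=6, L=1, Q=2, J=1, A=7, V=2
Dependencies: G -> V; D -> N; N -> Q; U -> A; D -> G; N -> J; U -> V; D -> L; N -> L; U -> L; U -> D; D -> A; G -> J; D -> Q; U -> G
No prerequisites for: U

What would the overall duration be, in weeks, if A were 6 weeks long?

Actual critical path: U→D→N→Q = 6+1+7+2 = 16 ⇒ 16 weeks.
The longest path through A is only 14 weeks, so A has float 2.
No other chain overtakes it, so the finish is 16 weeks.

16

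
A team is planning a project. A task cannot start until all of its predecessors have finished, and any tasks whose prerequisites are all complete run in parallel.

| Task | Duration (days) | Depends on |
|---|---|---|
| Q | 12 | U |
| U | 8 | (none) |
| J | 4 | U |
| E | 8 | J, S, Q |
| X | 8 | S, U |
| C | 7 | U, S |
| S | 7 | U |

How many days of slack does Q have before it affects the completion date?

0

U→Q→E = 8+12+8 = 28 sets the makespan at 28 days.
The longest chain containing Q totals 28 days.
So Q can slip 20 − 20 = 0 days.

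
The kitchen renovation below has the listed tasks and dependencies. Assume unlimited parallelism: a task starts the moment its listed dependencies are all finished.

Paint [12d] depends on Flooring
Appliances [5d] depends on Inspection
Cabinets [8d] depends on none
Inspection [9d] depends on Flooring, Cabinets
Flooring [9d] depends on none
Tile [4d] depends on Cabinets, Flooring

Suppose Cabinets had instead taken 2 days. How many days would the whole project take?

Critical path before the change: Flooring→Inspection→Appliances = 9+9+5 = 23 giving 23 days.
Cabinets has 1 day of float (longest path through it is 22).
No other chain overtakes it, so the finish is 23 days.

23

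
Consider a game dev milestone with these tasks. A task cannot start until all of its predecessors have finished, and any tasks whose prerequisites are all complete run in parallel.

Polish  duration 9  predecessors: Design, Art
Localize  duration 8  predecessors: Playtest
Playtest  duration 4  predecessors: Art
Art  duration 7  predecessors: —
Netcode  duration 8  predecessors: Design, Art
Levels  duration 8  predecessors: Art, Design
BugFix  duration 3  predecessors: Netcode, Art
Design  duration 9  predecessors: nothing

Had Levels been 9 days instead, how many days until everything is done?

Actual critical path: Design→Netcode→BugFix = 9+8+3 = 20 ⇒ 20 days.
Levels has 3 days of float (longest path through it is 17).
That remains the longest chain; total 20 days.

20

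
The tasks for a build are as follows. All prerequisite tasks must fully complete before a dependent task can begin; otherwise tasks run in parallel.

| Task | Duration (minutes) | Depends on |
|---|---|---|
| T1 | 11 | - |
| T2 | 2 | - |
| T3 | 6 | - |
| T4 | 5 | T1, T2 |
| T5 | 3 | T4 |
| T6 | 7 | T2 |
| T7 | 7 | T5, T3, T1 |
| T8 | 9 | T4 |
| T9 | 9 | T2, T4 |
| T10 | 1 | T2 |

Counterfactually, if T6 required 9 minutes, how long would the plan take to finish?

26

As given, the longest chain is T1→T4→T5→T7 = 11+5+3+7 = 26, so the finish is 26 minutes.
T6 has 17 minutes of float (longest path through it is 9).
That remains the longest chain; total 26 minutes.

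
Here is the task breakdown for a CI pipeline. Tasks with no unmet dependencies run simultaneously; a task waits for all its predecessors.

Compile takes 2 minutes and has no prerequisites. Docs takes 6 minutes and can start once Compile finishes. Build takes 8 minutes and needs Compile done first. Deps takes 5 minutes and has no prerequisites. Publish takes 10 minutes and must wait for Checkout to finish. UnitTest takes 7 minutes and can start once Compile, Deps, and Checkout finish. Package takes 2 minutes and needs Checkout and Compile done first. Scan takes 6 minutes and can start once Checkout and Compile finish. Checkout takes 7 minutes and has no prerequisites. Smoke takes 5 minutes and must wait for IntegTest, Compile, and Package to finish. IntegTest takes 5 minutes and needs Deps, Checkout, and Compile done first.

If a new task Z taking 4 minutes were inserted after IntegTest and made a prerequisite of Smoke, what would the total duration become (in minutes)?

Originally the job takes 17 minutes.
With Z inserted, Smoke now waits for max(IntegTest, Compile, Package, Z).
New critical path: Checkout→IntegTest→Z→Smoke = 7+5+4+5 = 21 ⇒ 21 minutes.

21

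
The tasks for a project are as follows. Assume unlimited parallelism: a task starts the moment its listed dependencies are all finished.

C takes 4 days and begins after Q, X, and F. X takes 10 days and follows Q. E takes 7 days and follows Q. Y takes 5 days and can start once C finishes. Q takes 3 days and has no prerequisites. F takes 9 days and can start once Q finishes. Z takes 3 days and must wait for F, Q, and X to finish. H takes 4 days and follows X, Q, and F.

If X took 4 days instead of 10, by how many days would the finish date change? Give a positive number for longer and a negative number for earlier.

-1

Baseline: Q→X→C→Y = 3+10+4+5 = 22 → 22 days.
X is on the critical path; changing it to 4 makes that path 16 days.
New critical path: Q→F→C→Y = 3+9+4+5 = 21 ⇒ 21 days.
Change in finish: 21 − 22 = -1 days.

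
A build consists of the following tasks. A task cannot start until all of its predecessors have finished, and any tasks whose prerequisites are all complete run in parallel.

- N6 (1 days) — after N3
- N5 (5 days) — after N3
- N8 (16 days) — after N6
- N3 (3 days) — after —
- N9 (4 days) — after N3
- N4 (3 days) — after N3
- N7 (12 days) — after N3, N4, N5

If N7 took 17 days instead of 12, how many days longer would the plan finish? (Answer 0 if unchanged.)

5

As given, the longest chain is N3→N5→N7 = 3+5+12 = 20, so the finish is 20 days.
N7 lies on that path, so at 17 days the path becomes 25 days.
The critical path is still N3→N5→N7; finish is now 25 days.
Change in finish: 25 − 20 = +5 days.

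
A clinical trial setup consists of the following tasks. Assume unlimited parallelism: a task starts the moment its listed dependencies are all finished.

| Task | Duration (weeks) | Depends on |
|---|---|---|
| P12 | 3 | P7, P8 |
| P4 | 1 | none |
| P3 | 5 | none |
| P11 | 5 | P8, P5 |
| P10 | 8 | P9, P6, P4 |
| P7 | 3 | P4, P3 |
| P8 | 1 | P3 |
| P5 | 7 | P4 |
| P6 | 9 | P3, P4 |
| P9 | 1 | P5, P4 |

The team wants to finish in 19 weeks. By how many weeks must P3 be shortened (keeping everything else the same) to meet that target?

Current finish: 22 weeks; target: 19.
P3 is on every critical path, so each week cut from P3 cuts the finish by one (this holds down to a finish of 18).
Need 22 − 19 = 3 weeks off P3 → P3 becomes 2 weeks, finish becomes 19.

3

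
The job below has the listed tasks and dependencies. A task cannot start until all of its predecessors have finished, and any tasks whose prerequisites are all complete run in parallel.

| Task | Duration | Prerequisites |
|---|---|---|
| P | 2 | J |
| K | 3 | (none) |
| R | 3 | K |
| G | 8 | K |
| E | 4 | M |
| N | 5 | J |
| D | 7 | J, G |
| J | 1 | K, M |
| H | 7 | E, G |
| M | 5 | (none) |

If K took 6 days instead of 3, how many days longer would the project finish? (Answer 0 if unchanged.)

Actual critical path: K→G→H = 3+8+7 = 18 ⇒ 18 days.
K lies on that path, so at 6 days the path becomes 21 days.
No other chain overtakes it, so the finish is 21 days.
Change in finish: 21 − 18 = +3 days.

3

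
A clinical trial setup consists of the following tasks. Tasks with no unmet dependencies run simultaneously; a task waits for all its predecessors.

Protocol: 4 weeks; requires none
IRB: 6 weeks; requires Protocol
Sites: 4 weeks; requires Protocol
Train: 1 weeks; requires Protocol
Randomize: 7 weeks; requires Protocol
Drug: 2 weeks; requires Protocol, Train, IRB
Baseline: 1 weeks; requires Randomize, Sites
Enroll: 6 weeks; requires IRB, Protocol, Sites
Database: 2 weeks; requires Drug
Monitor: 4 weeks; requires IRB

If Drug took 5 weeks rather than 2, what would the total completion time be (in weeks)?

17

Actual critical path: Protocol→IRB→Enroll = 4+6+6 = 16 ⇒ 16 weeks.
The longest path through Drug is only 14 weeks, so Drug has float 2.
The binding chain switches to Protocol→IRB→Drug→Database = 4+6+5+2 = 17; finish 17 weeks.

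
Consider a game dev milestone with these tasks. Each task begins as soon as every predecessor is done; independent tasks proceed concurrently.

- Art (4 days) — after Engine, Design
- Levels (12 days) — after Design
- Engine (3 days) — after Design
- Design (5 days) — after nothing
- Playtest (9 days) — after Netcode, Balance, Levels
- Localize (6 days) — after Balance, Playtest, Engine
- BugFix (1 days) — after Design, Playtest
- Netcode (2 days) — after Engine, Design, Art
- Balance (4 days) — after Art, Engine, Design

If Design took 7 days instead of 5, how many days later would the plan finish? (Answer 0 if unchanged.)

2

The binding path is Design→Levels→Playtest→Localize = 5+12+9+6 = 32; finish at 32 days.
Since Design is critical, the +2 change carries straight to that chain (now 34 days).
That remains the longest chain; total 34 days.
Change in finish: 34 − 32 = +2 days.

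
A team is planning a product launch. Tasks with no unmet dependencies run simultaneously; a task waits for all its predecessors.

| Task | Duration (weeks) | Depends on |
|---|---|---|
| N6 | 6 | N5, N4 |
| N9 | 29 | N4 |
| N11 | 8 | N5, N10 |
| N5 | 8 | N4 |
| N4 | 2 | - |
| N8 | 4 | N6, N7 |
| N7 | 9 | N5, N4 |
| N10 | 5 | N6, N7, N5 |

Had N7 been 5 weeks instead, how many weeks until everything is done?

The binding path is N4→N5→N7→N10→N11 = 2+8+9+5+8 = 32; finish at 32 weeks.
N7 lies on that path, so at 5 weeks the path becomes 28 weeks.
New critical path: N4→N9 = 2+29 = 31 ⇒ 31 weeks.

31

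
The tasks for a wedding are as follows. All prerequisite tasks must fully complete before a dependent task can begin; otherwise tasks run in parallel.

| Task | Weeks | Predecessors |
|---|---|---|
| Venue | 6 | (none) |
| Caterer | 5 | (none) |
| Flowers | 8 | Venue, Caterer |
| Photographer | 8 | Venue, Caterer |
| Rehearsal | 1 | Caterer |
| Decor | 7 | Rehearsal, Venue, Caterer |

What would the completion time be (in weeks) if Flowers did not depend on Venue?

14

Before: longest chain Venue→Flowers = 6+8 = 14, finish 14.
Without Venue→Flowers, Flowers's earliest start moves from 6 to 5.
The longest chain is now Venue→Photographer = 6+8 = 14, so the schedule takes 14 weeks.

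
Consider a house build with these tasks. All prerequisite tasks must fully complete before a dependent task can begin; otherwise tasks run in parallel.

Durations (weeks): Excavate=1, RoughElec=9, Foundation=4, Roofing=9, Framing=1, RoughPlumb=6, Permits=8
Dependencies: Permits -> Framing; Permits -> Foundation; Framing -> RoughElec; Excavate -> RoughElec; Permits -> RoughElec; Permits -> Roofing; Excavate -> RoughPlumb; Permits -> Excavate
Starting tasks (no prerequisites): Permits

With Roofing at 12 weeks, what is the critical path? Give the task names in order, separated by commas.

Permits, Roofing

Critical path before the change: Permits→Excavate→RoughElec = 8+1+9 = 18 giving 18 weeks.
The longest path through Roofing is only 17 weeks, so Roofing has float 1.
New critical path: Permits→Roofing = 8+12 = 20 ⇒ 20 weeks.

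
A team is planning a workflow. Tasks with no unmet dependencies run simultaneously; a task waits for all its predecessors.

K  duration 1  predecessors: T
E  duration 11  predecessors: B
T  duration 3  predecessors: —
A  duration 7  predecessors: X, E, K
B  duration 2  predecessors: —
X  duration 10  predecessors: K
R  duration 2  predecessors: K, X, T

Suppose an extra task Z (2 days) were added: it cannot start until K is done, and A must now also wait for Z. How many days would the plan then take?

21

Originally the plan takes 21 days.
With Z inserted, A now waits for max(X, E, K, Z).
New critical path: T→K→X→A = 3+1+10+7 = 21 ⇒ 21 days.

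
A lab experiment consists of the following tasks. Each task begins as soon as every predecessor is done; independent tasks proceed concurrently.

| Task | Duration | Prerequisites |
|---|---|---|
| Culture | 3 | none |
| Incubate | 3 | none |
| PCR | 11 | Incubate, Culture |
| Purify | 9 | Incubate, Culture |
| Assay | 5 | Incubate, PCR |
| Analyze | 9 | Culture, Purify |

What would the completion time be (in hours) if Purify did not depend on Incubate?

21

Before: longest chain Culture→Purify→Analyze = 3+9+9 = 21, finish 21.
Dropping Incubate→Purify doesn't change Purify's earliest start (3); another predecessor still binds.
After: Culture→Purify→Analyze = 3+9+9 = 21 → 21 hours.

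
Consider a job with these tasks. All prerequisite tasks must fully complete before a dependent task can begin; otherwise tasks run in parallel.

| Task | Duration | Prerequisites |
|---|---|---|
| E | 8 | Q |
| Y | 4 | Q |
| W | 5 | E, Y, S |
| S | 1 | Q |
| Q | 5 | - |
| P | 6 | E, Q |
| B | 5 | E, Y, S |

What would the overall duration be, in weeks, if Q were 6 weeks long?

20

Critical path before the change: Q→E→P = 5+8+6 = 19 giving 19 weeks.
Q lies on that path, so at 6 weeks the path becomes 20 weeks.
That remains the longest chain; total 20 weeks.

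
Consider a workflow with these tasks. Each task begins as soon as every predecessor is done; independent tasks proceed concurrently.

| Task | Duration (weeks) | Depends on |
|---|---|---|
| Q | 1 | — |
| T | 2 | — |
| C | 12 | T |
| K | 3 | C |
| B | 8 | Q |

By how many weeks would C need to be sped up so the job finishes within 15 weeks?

2

Current finish: 17 weeks; target: 15.
C is on every critical path, so each week cut from C cuts the finish by one (this holds down to a finish of 9).
Need 17 − 15 = 2 weeks off C → C becomes 10 weeks, finish becomes 15.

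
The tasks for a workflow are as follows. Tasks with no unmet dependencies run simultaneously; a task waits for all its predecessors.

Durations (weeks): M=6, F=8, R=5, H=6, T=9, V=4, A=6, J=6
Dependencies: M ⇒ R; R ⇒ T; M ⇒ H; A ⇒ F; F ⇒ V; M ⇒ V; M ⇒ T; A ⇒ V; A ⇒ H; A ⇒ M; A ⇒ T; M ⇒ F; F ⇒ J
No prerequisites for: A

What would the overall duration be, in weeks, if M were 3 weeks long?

23

As given, the longest chain is A→M→R→T = 6+6+5+9 = 26, so the finish is 26 weeks.
M lies on that path, so at 3 weeks the path becomes 23 weeks.
No other chain overtakes it, so the finish is 23 weeks.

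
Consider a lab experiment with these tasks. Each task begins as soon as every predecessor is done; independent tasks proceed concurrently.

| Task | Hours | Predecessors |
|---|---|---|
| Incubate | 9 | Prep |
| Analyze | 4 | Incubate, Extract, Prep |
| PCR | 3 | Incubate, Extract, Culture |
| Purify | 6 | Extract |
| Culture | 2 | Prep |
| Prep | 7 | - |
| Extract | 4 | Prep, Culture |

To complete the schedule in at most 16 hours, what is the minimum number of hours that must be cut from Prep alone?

Current finish: 20 hours; target: 16.
Prep is on every critical path, so each hour cut from Prep cuts the finish by one (this holds down to a finish of 14).
Need 20 − 16 = 4 hours off Prep → Prep becomes 3 hours, finish becomes 16.

4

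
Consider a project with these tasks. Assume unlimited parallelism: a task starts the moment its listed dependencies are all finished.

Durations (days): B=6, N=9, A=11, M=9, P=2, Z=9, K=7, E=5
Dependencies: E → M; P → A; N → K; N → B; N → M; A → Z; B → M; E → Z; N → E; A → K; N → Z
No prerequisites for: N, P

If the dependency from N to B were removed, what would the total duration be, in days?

Before: longest chain N→B→M = 9+6+9 = 24, finish 24.
Without N→B, B's earliest start moves from 9 to 0.
The longest chain is now N→E→M = 9+5+9 = 23, so the schedule takes 23 days.

23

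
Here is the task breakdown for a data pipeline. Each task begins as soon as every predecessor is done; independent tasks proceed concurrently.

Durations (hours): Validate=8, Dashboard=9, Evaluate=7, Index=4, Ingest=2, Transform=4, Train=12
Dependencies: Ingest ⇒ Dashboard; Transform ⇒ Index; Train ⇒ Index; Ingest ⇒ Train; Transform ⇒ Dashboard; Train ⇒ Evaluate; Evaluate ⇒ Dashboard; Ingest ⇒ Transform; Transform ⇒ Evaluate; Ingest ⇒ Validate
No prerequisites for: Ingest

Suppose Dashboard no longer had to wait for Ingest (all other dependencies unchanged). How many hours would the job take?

Original critical path: Ingest→Train→Evaluate→Dashboard = 2+12+7+9 = 30 ⇒ 30 hours.
Dropping Ingest→Dashboard doesn't change Dashboard's earliest start (21); another predecessor still binds.
The longest chain is now Ingest→Train→Evaluate→Dashboard = 2+12+7+9 = 30, so the job takes 30 hours.

30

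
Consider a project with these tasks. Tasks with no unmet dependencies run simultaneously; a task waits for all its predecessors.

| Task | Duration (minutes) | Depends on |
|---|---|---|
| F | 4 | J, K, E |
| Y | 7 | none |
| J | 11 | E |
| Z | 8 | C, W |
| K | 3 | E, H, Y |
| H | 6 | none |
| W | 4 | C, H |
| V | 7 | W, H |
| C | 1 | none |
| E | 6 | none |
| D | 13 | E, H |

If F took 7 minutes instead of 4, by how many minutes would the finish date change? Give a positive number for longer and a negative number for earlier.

Baseline: E→J→F = 6+11+4 = 21 → 21 minutes.
F is on the critical path; changing it to 7 makes that path 24 minutes.
That remains the longest chain; total 24 minutes.
Change in finish: 24 − 21 = +3 minutes.

3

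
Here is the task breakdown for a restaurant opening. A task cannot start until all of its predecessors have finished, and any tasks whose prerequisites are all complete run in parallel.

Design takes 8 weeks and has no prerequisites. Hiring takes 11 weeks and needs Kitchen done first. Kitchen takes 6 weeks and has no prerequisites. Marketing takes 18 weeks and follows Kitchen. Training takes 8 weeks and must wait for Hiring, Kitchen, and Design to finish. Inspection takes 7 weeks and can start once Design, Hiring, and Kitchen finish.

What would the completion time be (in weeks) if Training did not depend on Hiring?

Original critical path: Kitchen→Hiring→Training = 6+11+8 = 25 ⇒ 25 weeks.
Without Hiring→Training, Training's earliest start moves from 17 to 8.
The longest chain is now Kitchen→Hiring→Inspection = 6+11+7 = 24, so the plan takes 24 weeks.

24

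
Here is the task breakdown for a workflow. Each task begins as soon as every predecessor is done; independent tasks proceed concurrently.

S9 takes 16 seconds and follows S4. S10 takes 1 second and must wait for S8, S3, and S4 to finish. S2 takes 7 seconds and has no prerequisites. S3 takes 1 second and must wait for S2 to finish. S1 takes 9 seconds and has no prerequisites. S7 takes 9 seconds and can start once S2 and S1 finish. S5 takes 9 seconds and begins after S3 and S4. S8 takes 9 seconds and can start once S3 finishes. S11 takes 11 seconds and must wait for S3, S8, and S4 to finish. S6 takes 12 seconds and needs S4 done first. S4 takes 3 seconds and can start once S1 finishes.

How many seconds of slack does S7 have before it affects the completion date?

10

Critical path: S1→S4→S9 = 9+3+16 = 28, so the finish is 28 seconds.
S7 finishes as early as 18 and must finish by 28.
Float = 28 − 18 = 10.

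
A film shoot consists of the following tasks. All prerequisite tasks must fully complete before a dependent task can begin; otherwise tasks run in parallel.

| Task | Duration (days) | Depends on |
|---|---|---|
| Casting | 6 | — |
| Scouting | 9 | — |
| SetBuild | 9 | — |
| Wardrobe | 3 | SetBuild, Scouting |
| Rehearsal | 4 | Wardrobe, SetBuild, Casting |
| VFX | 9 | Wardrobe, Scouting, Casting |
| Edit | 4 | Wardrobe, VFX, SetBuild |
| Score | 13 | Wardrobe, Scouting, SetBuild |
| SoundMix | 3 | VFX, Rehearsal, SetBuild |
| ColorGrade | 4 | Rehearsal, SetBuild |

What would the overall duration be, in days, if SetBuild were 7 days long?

Critical path before the change: SetBuild→Wardrobe→VFX→Edit = 9+3+9+4 = 25 giving 25 days.
SetBuild is on the critical path; changing it to 7 makes that path 23 days.
The binding chain switches to Scouting→Wardrobe→VFX→Edit = 9+3+9+4 = 25; finish 25 days.

25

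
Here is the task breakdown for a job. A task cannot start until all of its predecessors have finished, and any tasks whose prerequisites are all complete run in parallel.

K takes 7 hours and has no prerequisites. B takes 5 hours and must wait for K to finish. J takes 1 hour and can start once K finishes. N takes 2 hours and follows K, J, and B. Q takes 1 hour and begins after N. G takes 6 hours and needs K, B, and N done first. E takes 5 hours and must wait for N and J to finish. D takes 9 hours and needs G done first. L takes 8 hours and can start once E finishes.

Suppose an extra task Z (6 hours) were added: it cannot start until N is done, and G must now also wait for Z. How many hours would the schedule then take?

Originally the schedule takes 29 hours.
With Z inserted, G now waits for max(K, B, N, Z).
New critical path: K→B→N→Z→G→D = 7+5+2+6+6+9 = 35 ⇒ 35 hours.

35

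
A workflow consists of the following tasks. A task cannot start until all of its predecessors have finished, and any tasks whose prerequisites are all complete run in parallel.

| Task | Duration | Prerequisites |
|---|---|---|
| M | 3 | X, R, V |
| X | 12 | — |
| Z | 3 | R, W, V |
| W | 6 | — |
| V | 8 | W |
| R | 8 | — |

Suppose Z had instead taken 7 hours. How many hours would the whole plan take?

Critical path before the change: W→V→Z = 6+8+3 = 17 giving 17 hours.
Since Z is critical, the +4 change carries straight to that chain (now 21 hours).
No other chain overtakes it, so the finish is 21 hours.

21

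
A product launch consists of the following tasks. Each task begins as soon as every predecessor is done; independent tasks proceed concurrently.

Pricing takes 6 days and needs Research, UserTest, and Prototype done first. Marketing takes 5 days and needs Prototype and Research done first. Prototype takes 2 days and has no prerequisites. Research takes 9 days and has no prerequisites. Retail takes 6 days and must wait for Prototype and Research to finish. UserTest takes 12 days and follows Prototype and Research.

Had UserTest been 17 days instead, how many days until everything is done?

As given, the longest chain is Research→UserTest→Pricing = 9+12+6 = 27, so the finish is 27 days.
UserTest lies on that path, so at 17 days the path becomes 32 days.
The critical path is still Research→UserTest→Pricing; finish is now 32 days.

32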